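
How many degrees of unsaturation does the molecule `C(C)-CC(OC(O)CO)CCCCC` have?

Molecular formula from the SMILES: C11H24O3.
DoU = (2C + 2 + N − H − X)/2 = (2·11 + 2 + 0 − 24 − 0)/2 = 0/2 = 0.
(Structurally: 0 ring(s) + 0 π bond(s) = 0.)

0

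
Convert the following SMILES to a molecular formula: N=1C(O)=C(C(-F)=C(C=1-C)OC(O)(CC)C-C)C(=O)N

C12H17FN2O4

Heavy atoms from the SMILES: 12 C, 1 F, 2 N, 4 O.
Implicit hydrogens by atom environment:
  5 × C (aromatic): no H
  3 × C: 3 H each → 9
  2 × C: 2 H each → 4
  2 × C: no H
  2 × O: 1 H each → 2
  2 × O: no H
  1 × F: no H
  1 × N: 2 H
  1 × N (aromatic): no H
  Total hydrogens = 17.
Molecular formula: C12H17FN2O4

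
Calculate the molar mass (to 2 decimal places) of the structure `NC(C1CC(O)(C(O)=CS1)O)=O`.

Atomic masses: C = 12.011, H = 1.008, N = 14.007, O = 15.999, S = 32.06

191.20

Molecular formula: C6H9NO4S.
M = 6×12.011 + 9×1.008 + 1×14.007 + 4×15.999 + 1×32.06 = 191.20 g/mol.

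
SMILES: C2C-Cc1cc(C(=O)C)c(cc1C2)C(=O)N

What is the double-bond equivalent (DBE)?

Molecular formula from the SMILES: C13H15NO2.
DoU = (2C + 2 + N − H − X)/2 = (2·13 + 2 + 1 − 15 − 0)/2 = 14/2 = 7.
(Structurally: 2 ring(s) + 5 π bond(s) = 7.)

7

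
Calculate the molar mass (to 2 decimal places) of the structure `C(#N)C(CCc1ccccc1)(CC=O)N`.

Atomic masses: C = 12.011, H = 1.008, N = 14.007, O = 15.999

202.26

Molecular formula: C12H14N2O.
M = 12×12.011 + 14×1.008 + 2×14.007 + 1×15.999 = 202.26 g/mol.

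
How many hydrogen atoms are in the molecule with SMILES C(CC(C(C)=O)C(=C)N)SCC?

Hydrogens are implicit in SMILES; fill each atom to its normal valence:
  4 × C: 2 H each → 8
  2 × C: 3 H each → 6
  2 × C: no H
  1 × C: 1 H
  1 × N: 2 H
  1 × O: no H
  1 × S: no H
  Total hydrogens = 17.

17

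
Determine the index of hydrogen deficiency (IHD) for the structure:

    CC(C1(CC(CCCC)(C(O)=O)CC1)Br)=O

3

Molecular formula from the SMILES: C12H19BrO3.
DoU = (2C + 2 + N − H − X)/2 = (2·12 + 2 + 0 − 19 − 1)/2 = 6/2 = 3.
(Structurally: 1 ring(s) + 2 π bond(s) = 3.)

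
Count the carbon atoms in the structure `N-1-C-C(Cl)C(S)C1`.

4

The symbol for carbon appears 4 times in the SMILES. (Cl is a single chlorine, not C + l.)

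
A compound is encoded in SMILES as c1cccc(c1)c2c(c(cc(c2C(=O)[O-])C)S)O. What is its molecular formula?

C14H11O3S-

Heavy atoms from the SMILES: 14 C, 3 O, 1 S.
Implicit hydrogens by atom environment:
  6 × C (aromatic): 1 H each → 6
  6 × C (aromatic): no H
  1 × C: 3 H
  1 × C: no H
  1 × O: 1 H
  1 × O: no H
  1 × O (charge -1): no H
  1 × S: 1 H
  Total hydrogens = 11.
Net charge -1.
Molecular formula: C14H11O3S-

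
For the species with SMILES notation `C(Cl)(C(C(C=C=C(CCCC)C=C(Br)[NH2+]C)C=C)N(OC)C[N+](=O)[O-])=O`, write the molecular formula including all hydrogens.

C17H26BrClN3O4+

Heavy atoms from the SMILES: 1 Br, 17 C, 1 Cl, 3 N, 4 O.
Implicit hydrogens by atom environment:
  5 × C: 2 H each → 10
  5 × C: 1 H each → 5
  4 × C: no H
  3 × C: 3 H each → 9
  3 × O: no H
  1 × Br: no H
  1 × Cl: no H
  1 × N (charge +1): 2 H
  1 × N: no H
  1 × N (charge +1): no H
  1 × O (charge -1): no H
  Total hydrogens = 26.
Net charge +1.
Molecular formula: C17H26BrClN3O4+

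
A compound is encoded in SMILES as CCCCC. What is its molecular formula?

Heavy atoms from the SMILES: 5 C.
Implicit hydrogens by atom environment:
  3 × C: 2 H each → 6
  2 × C: 3 H each → 6
  Total hydrogens = 12.
Molecular formula: C5H12

C5H12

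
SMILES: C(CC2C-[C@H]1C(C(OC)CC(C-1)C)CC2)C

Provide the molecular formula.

C15H28O

Heavy atoms from the SMILES: 15 C, 1 O.
Implicit hydrogens by atom environment:
  7 × C: 2 H each → 14
  5 × C: 1 H each → 5
  3 × C: 3 H each → 9
  1 × O: no H
  Total hydrogens = 28.
Molecular formula: C15H28O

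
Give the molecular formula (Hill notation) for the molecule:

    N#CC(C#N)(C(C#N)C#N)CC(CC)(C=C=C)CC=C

C16H16N4

Heavy atoms from the SMILES: 16 C, 4 N.
Implicit hydrogens by atom environment:
  7 × C: no H
  5 × C: 2 H each → 10
  4 × N: no H
  3 × C: 1 H each → 3
  1 × C: 3 H
  Total hydrogens = 16.
Molecular formula: C16H16N4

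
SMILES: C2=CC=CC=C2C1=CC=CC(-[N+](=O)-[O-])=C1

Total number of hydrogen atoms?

9

Hydrogens are implicit in SMILES; fill each atom to its normal valence:
  9 × C (aromatic): 1 H each → 9
  3 × C (aromatic): no H
  1 × N (charge +1): no H
  1 × O: no H
  1 × O (charge -1): no H
  Total hydrogens = 9.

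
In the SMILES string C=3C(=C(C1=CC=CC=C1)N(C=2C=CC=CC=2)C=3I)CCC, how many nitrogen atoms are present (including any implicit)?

1

The symbol for nitrogen appears 1 time in the SMILES.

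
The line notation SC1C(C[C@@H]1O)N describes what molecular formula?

Heavy atoms from the SMILES: 4 C, 1 N, 1 O, 1 S.
Implicit hydrogens by atom environment:
  3 × C: 1 H each → 3
  1 × C: 2 H
  1 × N: 2 H
  1 × O: 1 H
  1 × S: 1 H
  Total hydrogens = 9.
Molecular formula: C4H9NOS

C4H9NOS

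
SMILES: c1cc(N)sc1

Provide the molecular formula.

Heavy atoms from the SMILES: 4 C, 1 N, 1 S.
Implicit hydrogens by atom environment:
  3 × C (aromatic): 1 H each → 3
  1 × C (aromatic): no H
  1 × N: 2 H
  1 × S (aromatic): no H
  Total hydrogens = 5.
Molecular formula: C4H5NS

C4H5NS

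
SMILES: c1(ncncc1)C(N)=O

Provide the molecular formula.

Heavy atoms from the SMILES: 5 C, 3 N, 1 O.
Implicit hydrogens by atom environment:
  3 × C (aromatic): 1 H each → 3
  2 × N (aromatic): no H
  1 × C (aromatic): no H
  1 × C: no H
  1 × N: 2 H
  1 × O: no H
  Total hydrogens = 5.
Molecular formula: C5H5N3O

C5H5N3O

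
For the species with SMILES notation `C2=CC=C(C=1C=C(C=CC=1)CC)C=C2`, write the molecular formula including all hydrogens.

C14H14

Heavy atoms from the SMILES: 14 C.
Implicit hydrogens by atom environment:
  9 × C (aromatic): 1 H each → 9
  3 × C (aromatic): no H
  1 × C: 3 H
  1 × C: 2 H
  Total hydrogens = 14.
Molecular formula: C14H14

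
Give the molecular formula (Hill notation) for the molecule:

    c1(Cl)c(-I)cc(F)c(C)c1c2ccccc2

Heavy atoms from the SMILES: 13 C, 1 Cl, 1 F, 1 I.
Implicit hydrogens by atom environment:
  6 × C (aromatic): 1 H each → 6
  6 × C (aromatic): no H
  1 × C: 3 H
  1 × Cl: no H
  1 × F: no H
  1 × I: no H
  Total hydrogens = 9.
Molecular formula: C13H9ClFI

C13H9ClFI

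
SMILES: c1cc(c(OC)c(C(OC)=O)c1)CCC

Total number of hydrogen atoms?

Hydrogens are implicit in SMILES; fill each atom to its normal valence:
  3 × C: 3 H each → 9
  3 × C (aromatic): 1 H each → 3
  3 × C (aromatic): no H
  3 × O: no H
  2 × C: 2 H each → 4
  1 × C: no H
  Total hydrogens = 16.

16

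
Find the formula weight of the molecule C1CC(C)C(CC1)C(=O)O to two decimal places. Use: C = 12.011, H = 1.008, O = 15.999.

142.20

Molecular formula: C8H14O2.
M = 8×12.011 + 14×1.008 + 2×15.999 = 142.20 g/mol.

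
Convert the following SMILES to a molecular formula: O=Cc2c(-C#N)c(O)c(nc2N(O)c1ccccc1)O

C13H9N3O4

Heavy atoms from the SMILES: 13 C, 3 N, 4 O.
Implicit hydrogens by atom environment:
  6 × C (aromatic): no H
  5 × C (aromatic): 1 H each → 5
  3 × O: 1 H each → 3
  2 × N: no H
  1 × C: 1 H
  1 × C: no H
  1 × N (aromatic): no H
  1 × O: no H
  Total hydrogens = 9.
Molecular formula: C13H9N3O4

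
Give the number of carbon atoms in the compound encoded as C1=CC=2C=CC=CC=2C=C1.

10

The symbol for carbon appears 10 times in the SMILES.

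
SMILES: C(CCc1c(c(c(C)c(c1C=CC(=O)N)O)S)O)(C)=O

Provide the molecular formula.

C14H17NO4S

Heavy atoms from the SMILES: 14 C, 1 N, 4 O, 1 S.
Implicit hydrogens by atom environment:
  6 × C (aromatic): no H
  2 × C: 3 H each → 6
  2 × C: 2 H each → 4
  2 × C: 1 H each → 2
  2 × C: no H
  2 × O: 1 H each → 2
  2 × O: no H
  1 × N: 2 H
  1 × S: 1 H
  Total hydrogens = 17.
Molecular formula: C14H17NO4S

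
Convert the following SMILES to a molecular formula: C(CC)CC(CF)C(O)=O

Heavy atoms from the SMILES: 7 C, 1 F, 2 O.
Implicit hydrogens by atom environment:
  4 × C: 2 H each → 8
  1 × C: 3 H
  1 × C: 1 H
  1 × C: no H
  1 × F: no H
  1 × O: 1 H
  1 × O: no H
  Total hydrogens = 13.
Molecular formula: C7H13FO2

C7H13FO2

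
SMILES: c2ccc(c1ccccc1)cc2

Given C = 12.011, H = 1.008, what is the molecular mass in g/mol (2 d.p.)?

154.21

Molecular formula: C12H10.
M = 12×12.011 + 10×1.008 = 154.21 g/mol.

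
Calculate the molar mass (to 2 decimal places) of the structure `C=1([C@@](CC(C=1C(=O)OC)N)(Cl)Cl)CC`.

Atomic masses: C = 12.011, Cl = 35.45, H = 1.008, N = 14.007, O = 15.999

Molecular formula: C9H13Cl2NO2.
M = 9×12.011 + 2×35.45 + 13×1.008 + 1×14.007 + 2×15.999 = 238.11 g/mol.

238.11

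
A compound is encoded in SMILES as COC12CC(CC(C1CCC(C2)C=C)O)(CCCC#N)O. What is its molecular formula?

Heavy atoms from the SMILES: 17 C, 1 N, 3 O.
Implicit hydrogens by atom environment:
  9 × C: 2 H each → 18
  4 × C: 1 H each → 4
  3 × C: no H
  2 × O: 1 H each → 2
  1 × C: 3 H
  1 × N: no H
  1 × O: no H
  Total hydrogens = 27.
Molecular formula: C17H27NO3

C17H27NO3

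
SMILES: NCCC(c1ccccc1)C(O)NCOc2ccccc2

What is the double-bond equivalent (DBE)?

Molecular formula from the SMILES: C17H22N2O2.
DoU = (2C + 2 + N − H − X)/2 = (2·17 + 2 + 2 − 22 − 0)/2 = 16/2 = 8.
(Structurally: 2 ring(s) + 6 π bond(s) = 8.)

8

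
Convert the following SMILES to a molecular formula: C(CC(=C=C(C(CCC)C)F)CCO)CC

Heavy atoms from the SMILES: 14 C, 1 F, 1 O.
Implicit hydrogens by atom environment:
  7 × C: 2 H each → 14
  3 × C: 3 H each → 9
  3 × C: no H
  1 × C: 1 H
  1 × F: no H
  1 × O: 1 H
  Total hydrogens = 25.
Molecular formula: C14H25FO

C14H25FO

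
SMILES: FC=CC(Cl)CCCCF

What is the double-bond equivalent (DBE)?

Molecular formula from the SMILES: C7H11ClF2.
DoU = (2C + 2 + N − H − X)/2 = (2·7 + 2 + 0 − 11 − 3)/2 = 2/2 = 1.
(Structurally: 0 ring(s) + 1 π bond(s) = 1.)

1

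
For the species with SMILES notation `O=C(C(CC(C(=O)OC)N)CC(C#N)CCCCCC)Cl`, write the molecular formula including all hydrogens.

Heavy atoms from the SMILES: 15 C, 1 Cl, 2 N, 3 O.
Implicit hydrogens by atom environment:
  7 × C: 2 H each → 14
  3 × C: 1 H each → 3
  3 × C: no H
  3 × O: no H
  2 × C: 3 H each → 6
  1 × Cl: no H
  1 × N: 2 H
  1 × N: no H
  Total hydrogens = 25.
Molecular formula: C15H25ClN2O3

C15H25ClN2O3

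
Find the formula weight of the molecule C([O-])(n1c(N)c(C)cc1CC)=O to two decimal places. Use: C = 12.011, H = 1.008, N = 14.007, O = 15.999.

167.19

Molecular formula: C8H11N2O2-.
M = 8×12.011 + 11×1.008 + 2×14.007 + 2×15.999 = 167.19 g/mol.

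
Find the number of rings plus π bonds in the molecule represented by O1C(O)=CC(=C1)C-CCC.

3

Molecular formula from the SMILES: C8H12O2.
DoU = (2C + 2 + N − H − X)/2 = (2·8 + 2 + 0 − 12 − 0)/2 = 6/2 = 3.
(Structurally: 1 ring(s) + 2 π bond(s) = 3.)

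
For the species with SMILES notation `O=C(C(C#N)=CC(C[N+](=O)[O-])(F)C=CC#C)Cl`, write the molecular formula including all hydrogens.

Heavy atoms from the SMILES: 10 C, 1 Cl, 1 F, 2 N, 3 O.
Implicit hydrogens by atom environment:
  5 × C: no H
  4 × C: 1 H each → 4
  2 × O: no H
  1 × C: 2 H
  1 × Cl: no H
  1 × F: no H
  1 × N (charge +1): no H
  1 × N: no H
  1 × O (charge -1): no H
  Total hydrogens = 6.
Molecular formula: C10H6ClFN2O3

C10H6ClFN2O3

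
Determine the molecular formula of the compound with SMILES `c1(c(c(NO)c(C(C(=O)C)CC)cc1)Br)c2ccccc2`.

C17H18BrNO2

Heavy atoms from the SMILES: 1 Br, 17 C, 1 N, 2 O.
Implicit hydrogens by atom environment:
  7 × C (aromatic): 1 H each → 7
  5 × C (aromatic): no H
  2 × C: 3 H each → 6
  1 × Br: no H
  1 × C: 2 H
  1 × C: 1 H
  1 × C: no H
  1 × N: 1 H
  1 × O: 1 H
  1 × O: no H
  Total hydrogens = 18.
Molecular formula: C17H18BrNO2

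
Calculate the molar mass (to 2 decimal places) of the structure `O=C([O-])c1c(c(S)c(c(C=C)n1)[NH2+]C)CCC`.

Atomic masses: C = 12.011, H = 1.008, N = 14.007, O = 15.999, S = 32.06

Molecular formula: C12H16N2O2S.
M = 12×12.011 + 16×1.008 + 2×14.007 + 2×15.999 + 1×32.06 = 252.33 g/mol.

252.33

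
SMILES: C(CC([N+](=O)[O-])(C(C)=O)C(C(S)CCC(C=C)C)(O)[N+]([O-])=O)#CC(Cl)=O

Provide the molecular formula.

Heavy atoms from the SMILES: 15 C, 1 Cl, 2 N, 7 O, 1 S.
Implicit hydrogens by atom environment:
  6 × C: no H
  4 × C: 2 H each → 8
  4 × O: no H
  3 × C: 1 H each → 3
  2 × C: 3 H each → 6
  2 × N (charge +1): no H
  2 × O (charge -1): no H
  1 × Cl: no H
  1 × O: 1 H
  1 × S: 1 H
  Total hydrogens = 19.
Molecular formula: C15H19ClN2O7S

C15H19ClN2O7S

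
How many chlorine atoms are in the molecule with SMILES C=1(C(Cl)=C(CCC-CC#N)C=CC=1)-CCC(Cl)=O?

2

The symbol for chlorine appears 2 times in the SMILES.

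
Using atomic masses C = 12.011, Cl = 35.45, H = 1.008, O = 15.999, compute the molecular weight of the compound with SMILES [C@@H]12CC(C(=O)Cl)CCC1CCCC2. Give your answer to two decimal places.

200.71

Molecular formula: C11H17ClO.
M = 11×12.011 + 1×35.45 + 17×1.008 + 1×15.999 = 200.71 g/mol.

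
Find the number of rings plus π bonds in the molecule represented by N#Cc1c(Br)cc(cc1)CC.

6

Molecular formula from the SMILES: C9H8BrN.
DoU = (2C + 2 + N − H − X)/2 = (2·9 + 2 + 1 − 8 − 1)/2 = 12/2 = 6.
(Structurally: 1 ring(s) + 5 π bond(s) = 6.)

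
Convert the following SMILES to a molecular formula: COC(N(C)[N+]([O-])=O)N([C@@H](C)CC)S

C7H17N3O3S

Heavy atoms from the SMILES: 7 C, 3 N, 3 O, 1 S.
Implicit hydrogens by atom environment:
  4 × C: 3 H each → 12
  2 × C: 1 H each → 2
  2 × N: no H
  2 × O: no H
  1 × C: 2 H
  1 × N (charge +1): no H
  1 × O (charge -1): no H
  1 × S: 1 H
  Total hydrogens = 17.
Molecular formula: C7H17N3O3S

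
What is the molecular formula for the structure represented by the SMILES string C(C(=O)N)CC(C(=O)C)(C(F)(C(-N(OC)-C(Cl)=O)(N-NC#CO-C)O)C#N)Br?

Heavy atoms from the SMILES: 1 Br, 14 C, 1 Cl, 1 F, 5 N, 6 O.
Implicit hydrogens by atom environment:
  9 × C: no H
  5 × O: no H
  3 × C: 3 H each → 9
  2 × C: 2 H each → 4
  2 × N: 1 H each → 2
  2 × N: no H
  1 × Br: no H
  1 × Cl: no H
  1 × F: no H
  1 × N: 2 H
  1 × O: 1 H
  Total hydrogens = 18.
Molecular formula: C14H18BrClFN5O6

C14H18BrClFN5O6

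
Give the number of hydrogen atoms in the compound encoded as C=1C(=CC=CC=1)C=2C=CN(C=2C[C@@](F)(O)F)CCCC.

19

Hydrogens are implicit in SMILES; fill each atom to its normal valence:
  7 × C (aromatic): 1 H each → 7
  4 × C: 2 H each → 8
  3 × C (aromatic): no H
  2 × F: no H
  1 × C: 3 H
  1 × C: no H
  1 × N (aromatic): no H
  1 × O: 1 H
  Total hydrogens = 19.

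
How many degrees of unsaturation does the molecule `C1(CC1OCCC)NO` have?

1

Molecular formula from the SMILES: C6H13NO2.
DoU = (2C + 2 + N − H − X)/2 = (2·6 + 2 + 1 − 13 − 0)/2 = 2/2 = 1.
(Structurally: 1 ring(s) + 0 π bond(s) = 1.)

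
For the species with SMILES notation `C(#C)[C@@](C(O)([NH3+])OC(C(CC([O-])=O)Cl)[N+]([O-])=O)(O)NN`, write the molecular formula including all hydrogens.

C8H13ClN4O7

Heavy atoms from the SMILES: 8 C, 1 Cl, 4 N, 7 O.
Implicit hydrogens by atom environment:
  4 × C: no H
  3 × C: 1 H each → 3
  3 × O: no H
  2 × O: 1 H each → 2
  2 × O (charge -1): no H
  1 × C: 2 H
  1 × Cl: no H
  1 × N (charge +1): 3 H
  1 × N: 2 H
  1 × N: 1 H
  1 × N (charge +1): no H
  Total hydrogens = 13.
Molecular formula: C8H13ClN4O7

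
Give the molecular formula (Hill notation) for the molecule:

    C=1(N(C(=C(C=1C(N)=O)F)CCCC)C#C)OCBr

Heavy atoms from the SMILES: 1 Br, 12 C, 1 F, 2 N, 2 O.
Implicit hydrogens by atom environment:
  4 × C: 2 H each → 8
  4 × C (aromatic): no H
  2 × C: no H
  2 × O: no H
  1 × Br: no H
  1 × C: 3 H
  1 × C: 1 H
  1 × F: no H
  1 × N: 2 H
  1 × N (aromatic): no H
  Total hydrogens = 14.
Molecular formula: C12H14BrFN2O2

C12H14BrFN2O2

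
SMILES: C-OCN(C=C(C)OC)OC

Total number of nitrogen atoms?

The symbol for nitrogen appears 1 time in the SMILES.

1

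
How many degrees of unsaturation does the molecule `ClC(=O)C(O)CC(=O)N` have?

2

Molecular formula from the SMILES: C4H6ClNO3.
DoU = (2C + 2 + N − H − X)/2 = (2·4 + 2 + 1 − 6 − 1)/2 = 4/2 = 2.
(Structurally: 0 ring(s) + 2 π bond(s) = 2.)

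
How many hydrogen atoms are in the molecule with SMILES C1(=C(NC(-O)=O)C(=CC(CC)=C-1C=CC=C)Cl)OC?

Hydrogens are implicit in SMILES; fill each atom to its normal valence:
  5 × C (aromatic): no H
  3 × C: 1 H each → 3
  2 × C: 3 H each → 6
  2 × C: 2 H each → 4
  2 × O: no H
  1 × C (aromatic): 1 H
  1 × C: no H
  1 × Cl: no H
  1 × N: 1 H
  1 × O: 1 H
  Total hydrogens = 16.

16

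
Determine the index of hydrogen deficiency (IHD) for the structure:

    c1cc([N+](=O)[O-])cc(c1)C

5

Molecular formula from the SMILES: C7H7NO2.
DoU = (2C + 2 + N − H − X)/2 = (2·7 + 2 + 1 − 7 − 0)/2 = 10/2 = 5.
(Structurally: 1 ring(s) + 4 π bond(s) = 5.)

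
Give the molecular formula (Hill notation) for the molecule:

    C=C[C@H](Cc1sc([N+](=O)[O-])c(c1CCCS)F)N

Heavy atoms from the SMILES: 11 C, 1 F, 2 N, 2 O, 2 S.
Implicit hydrogens by atom environment:
  5 × C: 2 H each → 10
  4 × C (aromatic): no H
  2 × C: 1 H each → 2
  1 × F: no H
  1 × N: 2 H
  1 × N (charge +1): no H
  1 × O: no H
  1 × O (charge -1): no H
  1 × S: 1 H
  1 × S (aromatic): no H
  Total hydrogens = 15.
Molecular formula: C11H15FN2O2S2

C11H15FN2O2S2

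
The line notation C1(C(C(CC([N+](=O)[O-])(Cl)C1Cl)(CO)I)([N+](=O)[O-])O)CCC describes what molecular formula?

Heavy atoms from the SMILES: 10 C, 2 Cl, 1 I, 2 N, 6 O.
Implicit hydrogens by atom environment:
  4 × C: 2 H each → 8
  3 × C: no H
  2 × C: 1 H each → 2
  2 × Cl: no H
  2 × N (charge +1): no H
  2 × O: 1 H each → 2
  2 × O: no H
  2 × O (charge -1): no H
  1 × C: 3 H
  1 × I: no H
  Total hydrogens = 15.
Molecular formula: C10H15Cl2IN2O6

C10H15Cl2IN2O6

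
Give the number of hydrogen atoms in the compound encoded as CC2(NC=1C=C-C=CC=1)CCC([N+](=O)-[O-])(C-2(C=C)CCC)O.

24

Hydrogens are implicit in SMILES; fill each atom to its normal valence:
  5 × C: 2 H each → 10
  5 × C (aromatic): 1 H each → 5
  3 × C: no H
  2 × C: 3 H each → 6
  1 × C: 1 H
  1 × C (aromatic): no H
  1 × N: 1 H
  1 × N (charge +1): no H
  1 × O: 1 H
  1 × O: no H
  1 × O (charge -1): no H
  Total hydrogens = 24.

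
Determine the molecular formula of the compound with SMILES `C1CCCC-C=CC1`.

Heavy atoms from the SMILES: 8 C.
Implicit hydrogens by atom environment:
  6 × C: 2 H each → 12
  2 × C: 1 H each → 2
  Total hydrogens = 14.
Molecular formula: C8H14

C8H14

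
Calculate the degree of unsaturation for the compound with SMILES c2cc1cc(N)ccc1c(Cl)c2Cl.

7

Molecular formula from the SMILES: C10H7Cl2N.
DoU = (2C + 2 + N − H − X)/2 = (2·10 + 2 + 1 − 7 − 2)/2 = 14/2 = 7.
(Structurally: 2 ring(s) + 5 π bond(s) = 7.)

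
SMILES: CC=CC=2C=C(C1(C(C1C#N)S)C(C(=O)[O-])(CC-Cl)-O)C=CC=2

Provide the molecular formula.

Heavy atoms from the SMILES: 17 C, 1 Cl, 1 N, 3 O, 1 S.
Implicit hydrogens by atom environment:
  4 × C: 1 H each → 4
  4 × C (aromatic): 1 H each → 4
  4 × C: no H
  2 × C: 2 H each → 4
  2 × C (aromatic): no H
  1 × C: 3 H
  1 × Cl: no H
  1 × N: no H
  1 × O: 1 H
  1 × O: no H
  1 × O (charge -1): no H
  1 × S: 1 H
  Total hydrogens = 17.
Net charge -1.
Molecular formula: C17H17ClNO3S-

C17H17ClNO3S-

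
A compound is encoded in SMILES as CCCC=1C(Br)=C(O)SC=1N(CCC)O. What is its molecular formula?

C10H16BrNO2S

Heavy atoms from the SMILES: 1 Br, 10 C, 1 N, 2 O, 1 S.
Implicit hydrogens by atom environment:
  4 × C: 2 H each → 8
  4 × C (aromatic): no H
  2 × C: 3 H each → 6
  2 × O: 1 H each → 2
  1 × Br: no H
  1 × N: no H
  1 × S (aromatic): no H
  Total hydrogens = 16.
Molecular formula: C10H16BrNO2S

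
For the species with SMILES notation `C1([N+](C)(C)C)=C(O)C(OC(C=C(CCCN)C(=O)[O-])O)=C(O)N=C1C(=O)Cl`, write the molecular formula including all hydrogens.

Heavy atoms from the SMILES: 16 C, 1 Cl, 3 N, 7 O.
Implicit hydrogens by atom environment:
  5 × C (aromatic): no H
  3 × C: 3 H each → 9
  3 × C: 2 H each → 6
  3 × C: no H
  3 × O: 1 H each → 3
  3 × O: no H
  2 × C: 1 H each → 2
  1 × Cl: no H
  1 × N: 2 H
  1 × N (aromatic): no H
  1 × N (charge +1): no H
  1 × O (charge -1): no H
  Total hydrogens = 22.
Molecular formula: C16H22ClN3O7

C16H22ClN3O7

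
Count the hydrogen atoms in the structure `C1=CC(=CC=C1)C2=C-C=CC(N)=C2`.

Hydrogens are implicit in SMILES; fill each atom to its normal valence:
  9 × C (aromatic): 1 H each → 9
  3 × C (aromatic): no H
  1 × N: 2 H
  Total hydrogens = 11.

11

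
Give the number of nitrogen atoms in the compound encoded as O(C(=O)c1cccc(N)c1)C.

1

The symbol for nitrogen appears 1 time in the SMILES.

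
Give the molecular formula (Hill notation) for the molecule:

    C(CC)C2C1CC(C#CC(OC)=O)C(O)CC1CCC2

C17H26O3

Heavy atoms from the SMILES: 17 C, 3 O.
Implicit hydrogens by atom environment:
  7 × C: 2 H each → 14
  5 × C: 1 H each → 5
  3 × C: no H
  2 × C: 3 H each → 6
  2 × O: no H
  1 × O: 1 H
  Total hydrogens = 26.
Molecular formula: C17H26O3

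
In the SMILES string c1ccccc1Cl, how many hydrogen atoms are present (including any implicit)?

Hydrogens are implicit in SMILES; fill each atom to its normal valence:
  5 × C (aromatic): 1 H each → 5
  1 × C (aromatic): no H
  1 × Cl: no H
  Total hydrogens = 5.

5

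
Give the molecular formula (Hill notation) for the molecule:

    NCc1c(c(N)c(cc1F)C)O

C8H11FN2O

Heavy atoms from the SMILES: 8 C, 1 F, 2 N, 1 O.
Implicit hydrogens by atom environment:
  5 × C (aromatic): no H
  2 × N: 2 H each → 4
  1 × C: 3 H
  1 × C: 2 H
  1 × C (aromatic): 1 H
  1 × F: no H
  1 × O: 1 H
  Total hydrogens = 11.
Molecular formula: C8H11FN2O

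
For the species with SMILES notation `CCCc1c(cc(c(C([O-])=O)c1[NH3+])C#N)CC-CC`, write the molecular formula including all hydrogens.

C15H20N2O2

Heavy atoms from the SMILES: 15 C, 2 N, 2 O.
Implicit hydrogens by atom environment:
  5 × C: 2 H each → 10
  5 × C (aromatic): no H
  2 × C: 3 H each → 6
  2 × C: no H
  1 × C (aromatic): 1 H
  1 × N (charge +1): 3 H
  1 × N: no H
  1 × O: no H
  1 × O (charge -1): no H
  Total hydrogens = 20.
Molecular formula: C15H20N2O2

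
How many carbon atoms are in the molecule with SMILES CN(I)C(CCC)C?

6

The symbol for carbon appears 6 times in the SMILES.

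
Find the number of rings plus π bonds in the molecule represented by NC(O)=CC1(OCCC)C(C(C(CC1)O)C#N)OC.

Molecular formula from the SMILES: C13H22N2O4.
DoU = (2C + 2 + N − H − X)/2 = (2·13 + 2 + 2 − 22 − 0)/2 = 8/2 = 4.
(Structurally: 1 ring(s) + 3 π bond(s) = 4.)

4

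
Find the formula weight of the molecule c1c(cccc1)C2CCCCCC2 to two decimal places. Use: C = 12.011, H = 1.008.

Molecular formula: C13H18.
M = 13×12.011 + 18×1.008 = 174.29 g/mol.

174.29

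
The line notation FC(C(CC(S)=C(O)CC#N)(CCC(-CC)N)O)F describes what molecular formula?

Heavy atoms from the SMILES: 12 C, 2 F, 2 N, 2 O, 1 S.
Implicit hydrogens by atom environment:
  5 × C: 2 H each → 10
  4 × C: no H
  2 × C: 1 H each → 2
  2 × F: no H
  2 × O: 1 H each → 2
  1 × C: 3 H
  1 × N: 2 H
  1 × N: no H
  1 × S: 1 H
  Total hydrogens = 20.
Molecular formula: C12H20F2N2O2S

C12H20F2N2O2S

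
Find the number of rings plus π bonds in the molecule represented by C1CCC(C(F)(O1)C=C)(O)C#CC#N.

6

Molecular formula from the SMILES: C10H10FNO2.
DoU = (2C + 2 + N − H − X)/2 = (2·10 + 2 + 1 − 10 − 1)/2 = 12/2 = 6.
(Structurally: 1 ring(s) + 5 π bond(s) = 6.)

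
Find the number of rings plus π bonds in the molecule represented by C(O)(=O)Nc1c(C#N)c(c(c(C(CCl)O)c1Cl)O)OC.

7

Molecular formula from the SMILES: C11H10Cl2N2O5.
DoU = (2C + 2 + N − H − X)/2 = (2·11 + 2 + 2 − 10 − 2)/2 = 14/2 = 7.
(Structurally: 1 ring(s) + 6 π bond(s) = 7.)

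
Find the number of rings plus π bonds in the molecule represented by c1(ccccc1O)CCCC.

4

Molecular formula from the SMILES: C10H14O.
DoU = (2C + 2 + N − H − X)/2 = (2·10 + 2 + 0 − 14 − 0)/2 = 8/2 = 4.
(Structurally: 1 ring(s) + 3 π bond(s) = 4.)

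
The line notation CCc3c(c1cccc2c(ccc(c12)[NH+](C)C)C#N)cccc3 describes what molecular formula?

C21H21N2+

Heavy atoms from the SMILES: 21 C, 2 N.
Implicit hydrogens by atom environment:
  9 × C (aromatic): 1 H each → 9
  7 × C (aromatic): no H
  3 × C: 3 H each → 9
  1 × C: 2 H
  1 × C: no H
  1 × N (charge +1): 1 H
  1 × N: no H
  Total hydrogens = 21.
Net charge +1.
Molecular formula: C21H21N2+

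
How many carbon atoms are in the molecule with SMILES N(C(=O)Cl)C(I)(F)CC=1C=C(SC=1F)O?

The symbol for carbon appears 7 times in the SMILES. (Cl is a single chlorine, not C + l.)

7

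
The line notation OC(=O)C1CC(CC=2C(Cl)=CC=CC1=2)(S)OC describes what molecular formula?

C12H13ClO3S

Heavy atoms from the SMILES: 12 C, 1 Cl, 3 O, 1 S.
Implicit hydrogens by atom environment:
  3 × C (aromatic): 1 H each → 3
  3 × C (aromatic): no H
  2 × C: 2 H each → 4
  2 × C: no H
  2 × O: no H
  1 × C: 3 H
  1 × C: 1 H
  1 × Cl: no H
  1 × O: 1 H
  1 × S: 1 H
  Total hydrogens = 13.
Molecular formula: C12H13ClO3S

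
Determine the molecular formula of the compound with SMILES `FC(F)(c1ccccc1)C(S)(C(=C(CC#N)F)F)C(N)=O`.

C13H10F4N2OS

Heavy atoms from the SMILES: 13 C, 4 F, 2 N, 1 O, 1 S.
Implicit hydrogens by atom environment:
  6 × C: no H
  5 × C (aromatic): 1 H each → 5
  4 × F: no H
  1 × C: 2 H
  1 × C (aromatic): no H
  1 × N: 2 H
  1 × N: no H
  1 × O: no H
  1 × S: 1 H
  Total hydrogens = 10.
Molecular formula: C13H10F4N2OS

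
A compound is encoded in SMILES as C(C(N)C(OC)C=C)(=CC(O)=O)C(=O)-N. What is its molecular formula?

C9H14N2O4

Heavy atoms from the SMILES: 9 C, 2 N, 4 O.
Implicit hydrogens by atom environment:
  4 × C: 1 H each → 4
  3 × C: no H
  3 × O: no H
  2 × N: 2 H each → 4
  1 × C: 3 H
  1 × C: 2 H
  1 × O: 1 H
  Total hydrogens = 14.
Molecular formula: C9H14N2O4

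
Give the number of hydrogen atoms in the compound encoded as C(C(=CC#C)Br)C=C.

7

Hydrogens are implicit in SMILES; fill each atom to its normal valence:
  3 × C: 1 H each → 3
  2 × C: 2 H each → 4
  2 × C: no H
  1 × Br: no H
  Total hydrogens = 7.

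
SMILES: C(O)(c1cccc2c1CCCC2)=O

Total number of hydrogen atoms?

Hydrogens are implicit in SMILES; fill each atom to its normal valence:
  4 × C: 2 H each → 8
  3 × C (aromatic): 1 H each → 3
  3 × C (aromatic): no H
  1 × C: no H
  1 × O: 1 H
  1 × O: no H
  Total hydrogens = 12.

12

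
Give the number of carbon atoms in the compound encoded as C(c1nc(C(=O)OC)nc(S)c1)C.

The symbol for carbon appears 8 times in the SMILES. Lowercase c denotes aromatic carbon and counts toward C.

8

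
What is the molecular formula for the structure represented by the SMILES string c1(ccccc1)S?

C6H6S

Heavy atoms from the SMILES: 6 C, 1 S.
Implicit hydrogens by atom environment:
  5 × C (aromatic): 1 H each → 5
  1 × C (aromatic): no H
  1 × S: 1 H
  Total hydrogens = 6.
Molecular formula: C6H6S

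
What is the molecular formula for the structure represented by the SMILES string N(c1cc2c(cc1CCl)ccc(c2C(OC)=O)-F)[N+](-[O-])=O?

Heavy atoms from the SMILES: 13 C, 1 Cl, 1 F, 2 N, 4 O.
Implicit hydrogens by atom environment:
  6 × C (aromatic): no H
  4 × C (aromatic): 1 H each → 4
  3 × O: no H
  1 × C: 3 H
  1 × C: 2 H
  1 × C: no H
  1 × Cl: no H
  1 × F: no H
  1 × N: 1 H
  1 × N (charge +1): no H
  1 × O (charge -1): no H
  Total hydrogens = 10.
Molecular formula: C13H10ClFN2O4

C13H10ClFN2O4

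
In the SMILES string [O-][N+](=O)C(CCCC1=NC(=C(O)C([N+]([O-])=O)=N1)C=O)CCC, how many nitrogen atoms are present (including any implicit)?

The symbol for nitrogen appears 4 times in the SMILES.

4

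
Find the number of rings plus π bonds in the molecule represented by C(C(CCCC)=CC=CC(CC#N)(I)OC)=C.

Molecular formula from the SMILES: C14H20INO.
DoU = (2C + 2 + N − H − X)/2 = (2·14 + 2 + 1 − 20 − 1)/2 = 10/2 = 5.
(Structurally: 0 ring(s) + 5 π bond(s) = 5.)

5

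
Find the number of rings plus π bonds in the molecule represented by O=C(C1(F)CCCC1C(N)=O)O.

3

Molecular formula from the SMILES: C7H10FNO3.
DoU = (2C + 2 + N − H − X)/2 = (2·7 + 2 + 1 − 10 − 1)/2 = 6/2 = 3.
(Structurally: 1 ring(s) + 2 π bond(s) = 3.)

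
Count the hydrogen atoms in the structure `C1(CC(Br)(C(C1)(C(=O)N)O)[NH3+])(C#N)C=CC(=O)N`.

Hydrogens are implicit in SMILES; fill each atom to its normal valence:
  6 × C: no H
  2 × C: 2 H each → 4
  2 × C: 1 H each → 2
  2 × N: 2 H each → 4
  2 × O: no H
  1 × Br: no H
  1 × N (charge +1): 3 H
  1 × N: no H
  1 × O: 1 H
  Total hydrogens = 14.

14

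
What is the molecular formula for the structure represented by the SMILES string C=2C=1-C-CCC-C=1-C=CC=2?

Heavy atoms from the SMILES: 10 C.
Implicit hydrogens by atom environment:
  4 × C: 2 H each → 8
  4 × C (aromatic): 1 H each → 4
  2 × C (aromatic): no H
  Total hydrogens = 12.
Molecular formula: C10H12

C10H12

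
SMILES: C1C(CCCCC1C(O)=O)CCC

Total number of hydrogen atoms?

Hydrogens are implicit in SMILES; fill each atom to its normal valence:
  7 × C: 2 H each → 14
  2 × C: 1 H each → 2
  1 × C: 3 H
  1 × C: no H
  1 × O: 1 H
  1 × O: no H
  Total hydrogens = 20.

20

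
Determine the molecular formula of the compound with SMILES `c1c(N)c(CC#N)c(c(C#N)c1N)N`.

C9H9N5

Heavy atoms from the SMILES: 9 C, 5 N.
Implicit hydrogens by atom environment:
  5 × C (aromatic): no H
  3 × N: 2 H each → 6
  2 × C: no H
  2 × N: no H
  1 × C: 2 H
  1 × C (aromatic): 1 H
  Total hydrogens = 9.
Molecular formula: C9H9N5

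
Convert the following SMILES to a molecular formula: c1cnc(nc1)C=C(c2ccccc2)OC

Heavy atoms from the SMILES: 13 C, 2 N, 1 O.
Implicit hydrogens by atom environment:
  8 × C (aromatic): 1 H each → 8
  2 × C (aromatic): no H
  2 × N (aromatic): no H
  1 × C: 3 H
  1 × C: 1 H
  1 × C: no H
  1 × O: no H
  Total hydrogens = 12.
Molecular formula: C13H12N2O

C13H12N2O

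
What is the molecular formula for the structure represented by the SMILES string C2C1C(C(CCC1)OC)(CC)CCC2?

Heavy atoms from the SMILES: 13 C, 1 O.
Implicit hydrogens by atom environment:
  8 × C: 2 H each → 16
  2 × C: 3 H each → 6
  2 × C: 1 H each → 2
  1 × C: no H
  1 × O: no H
  Total hydrogens = 24.
Molecular formula: C13H24O

C13H24O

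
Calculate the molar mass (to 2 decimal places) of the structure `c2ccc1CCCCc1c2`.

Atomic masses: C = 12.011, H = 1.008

132.21

Molecular formula: C10H12.
M = 10×12.011 + 12×1.008 = 132.21 g/mol.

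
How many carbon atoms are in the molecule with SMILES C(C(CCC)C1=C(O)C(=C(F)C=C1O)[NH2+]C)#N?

12

The symbol for carbon appears 12 times in the SMILES.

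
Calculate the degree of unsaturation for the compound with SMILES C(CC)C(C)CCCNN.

0

Molecular formula from the SMILES: C8H20N2.
DoU = (2C + 2 + N − H − X)/2 = (2·8 + 2 + 2 − 20 − 0)/2 = 0/2 = 0.
(Structurally: 0 ring(s) + 0 π bond(s) = 0.)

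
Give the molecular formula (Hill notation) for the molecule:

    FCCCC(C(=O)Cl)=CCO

Heavy atoms from the SMILES: 7 C, 1 Cl, 1 F, 2 O.
Implicit hydrogens by atom environment:
  4 × C: 2 H each → 8
  2 × C: no H
  1 × C: 1 H
  1 × Cl: no H
  1 × F: no H
  1 × O: 1 H
  1 × O: no H
  Total hydrogens = 10.
Molecular formula: C7H10ClFO2

C7H10ClFO2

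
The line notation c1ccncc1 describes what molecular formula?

Heavy atoms from the SMILES: 5 C, 1 N.
Implicit hydrogens by atom environment:
  5 × C (aromatic): 1 H each → 5
  1 × N (aromatic): no H
  Total hydrogens = 5.
Molecular formula: C5H5N

C5H5N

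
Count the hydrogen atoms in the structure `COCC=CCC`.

12

Hydrogens are implicit in SMILES; fill each atom to its normal valence:
  2 × C: 3 H each → 6
  2 × C: 2 H each → 4
  2 × C: 1 H each → 2
  1 × O: no H
  Total hydrogens = 12.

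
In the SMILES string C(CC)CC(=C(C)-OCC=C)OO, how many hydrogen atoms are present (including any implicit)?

18

Hydrogens are implicit in SMILES; fill each atom to its normal valence:
  5 × C: 2 H each → 10
  2 × C: 3 H each → 6
  2 × C: no H
  2 × O: no H
  1 × C: 1 H
  1 × O: 1 H
  Total hydrogens = 18.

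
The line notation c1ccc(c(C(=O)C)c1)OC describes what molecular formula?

Heavy atoms from the SMILES: 9 C, 2 O.
Implicit hydrogens by atom environment:
  4 × C (aromatic): 1 H each → 4
  2 × C: 3 H each → 6
  2 × C (aromatic): no H
  2 × O: no H
  1 × C: no H
  Total hydrogens = 10.
Molecular formula: C9H10O2

C9H10O2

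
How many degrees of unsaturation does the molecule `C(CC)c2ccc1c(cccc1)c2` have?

Molecular formula from the SMILES: C13H14.
DoU = (2C + 2 + N − H − X)/2 = (2·13 + 2 + 0 − 14 − 0)/2 = 14/2 = 7.
(Structurally: 2 ring(s) + 5 π bond(s) = 7.)

7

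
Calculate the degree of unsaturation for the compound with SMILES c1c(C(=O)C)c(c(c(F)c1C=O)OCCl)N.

Molecular formula from the SMILES: C10H9ClFNO3.
DoU = (2C + 2 + N − H − X)/2 = (2·10 + 2 + 1 − 9 − 2)/2 = 12/2 = 6.
(Structurally: 1 ring(s) + 5 π bond(s) = 6.)

6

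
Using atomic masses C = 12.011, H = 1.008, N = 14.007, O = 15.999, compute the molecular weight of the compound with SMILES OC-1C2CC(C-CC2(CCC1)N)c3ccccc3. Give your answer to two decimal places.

245.37

Molecular formula: C16H23NO.
M = 16×12.011 + 23×1.008 + 1×14.007 + 1×15.999 = 245.37 g/mol.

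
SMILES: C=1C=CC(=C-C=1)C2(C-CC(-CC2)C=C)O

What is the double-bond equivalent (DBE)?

Molecular formula from the SMILES: C14H18O.
DoU = (2C + 2 + N − H − X)/2 = (2·14 + 2 + 0 − 18 − 0)/2 = 12/2 = 6.
(Structurally: 2 ring(s) + 4 π bond(s) = 6.)

6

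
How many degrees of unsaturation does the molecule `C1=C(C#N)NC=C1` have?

Molecular formula from the SMILES: C5H4N2.
DoU = (2C + 2 + N − H − X)/2 = (2·5 + 2 + 2 − 4 − 0)/2 = 10/2 = 5.
(Structurally: 1 ring(s) + 4 π bond(s) = 5.)

5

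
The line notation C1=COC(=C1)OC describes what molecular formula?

C5H6O2

Heavy atoms from the SMILES: 5 C, 2 O.
Implicit hydrogens by atom environment:
  3 × C (aromatic): 1 H each → 3
  1 × C: 3 H
  1 × C (aromatic): no H
  1 × O (aromatic): no H
  1 × O: no H
  Total hydrogens = 6.
Molecular formula: C5H6O2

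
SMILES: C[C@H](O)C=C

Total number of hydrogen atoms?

Hydrogens are implicit in SMILES; fill each atom to its normal valence:
  2 × C: 1 H each → 2
  1 × C: 3 H
  1 × C: 2 H
  1 × O: 1 H
  Total hydrogens = 8.

8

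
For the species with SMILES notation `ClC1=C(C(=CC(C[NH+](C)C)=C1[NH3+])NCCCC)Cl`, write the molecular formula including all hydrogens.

Heavy atoms from the SMILES: 13 C, 2 Cl, 3 N.
Implicit hydrogens by atom environment:
  5 × C (aromatic): no H
  4 × C: 2 H each → 8
  3 × C: 3 H each → 9
  2 × Cl: no H
  1 × C (aromatic): 1 H
  1 × N (charge +1): 3 H
  1 × N: 1 H
  1 × N (charge +1): 1 H
  Total hydrogens = 23.
Net charge +2.
Molecular formula: [C13H23Cl2N3]2+

[C13H23Cl2N3]2+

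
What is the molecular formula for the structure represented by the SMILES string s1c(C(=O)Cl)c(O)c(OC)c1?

C6H5ClO3S

Heavy atoms from the SMILES: 6 C, 1 Cl, 3 O, 1 S.
Implicit hydrogens by atom environment:
  3 × C (aromatic): no H
  2 × O: no H
  1 × C: 3 H
  1 × C (aromatic): 1 H
  1 × C: no H
  1 × Cl: no H
  1 × O: 1 H
  1 × S (aromatic): no H
  Total hydrogens = 5.
Molecular formula: C6H5ClO3S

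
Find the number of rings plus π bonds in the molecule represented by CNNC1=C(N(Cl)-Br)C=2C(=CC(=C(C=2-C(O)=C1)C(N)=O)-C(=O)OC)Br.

Molecular formula from the SMILES: C14H13Br2ClN4O4.
DoU = (2C + 2 + N − H − X)/2 = (2·14 + 2 + 4 − 13 − 3)/2 = 18/2 = 9.
(Structurally: 2 ring(s) + 7 π bond(s) = 9.)

9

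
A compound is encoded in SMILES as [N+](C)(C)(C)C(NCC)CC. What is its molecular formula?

C8H21N2+

Heavy atoms from the SMILES: 8 C, 2 N.
Implicit hydrogens by atom environment:
  5 × C: 3 H each → 15
  2 × C: 2 H each → 4
  1 × C: 1 H
  1 × N: 1 H
  1 × N (charge +1): no H
  Total hydrogens = 21.
Net charge +1.
Molecular formula: C8H21N2+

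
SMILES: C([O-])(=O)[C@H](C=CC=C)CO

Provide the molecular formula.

Heavy atoms from the SMILES: 7 C, 3 O.
Implicit hydrogens by atom environment:
  4 × C: 1 H each → 4
  2 × C: 2 H each → 4
  1 × C: no H
  1 × O: 1 H
  1 × O: no H
  1 × O (charge -1): no H
  Total hydrogens = 9.
Net charge -1.
Molecular formula: C7H9O3-

C7H9O3-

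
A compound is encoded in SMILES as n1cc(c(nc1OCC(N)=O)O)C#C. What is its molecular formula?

C8H7N3O3

Heavy atoms from the SMILES: 8 C, 3 N, 3 O.
Implicit hydrogens by atom environment:
  3 × C (aromatic): no H
  2 × C: no H
  2 × N (aromatic): no H
  2 × O: no H
  1 × C: 2 H
  1 × C (aromatic): 1 H
  1 × C: 1 H
  1 × N: 2 H
  1 × O: 1 H
  Total hydrogens = 7.
Molecular formula: C8H7N3O3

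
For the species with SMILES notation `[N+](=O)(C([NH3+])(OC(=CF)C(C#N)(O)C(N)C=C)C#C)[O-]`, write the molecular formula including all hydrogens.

C10H12FN4O4+

Heavy atoms from the SMILES: 10 C, 1 F, 4 N, 4 O.
Implicit hydrogens by atom environment:
  5 × C: no H
  4 × C: 1 H each → 4
  2 × O: no H
  1 × C: 2 H
  1 × F: no H
  1 × N (charge +1): 3 H
  1 × N: 2 H
  1 × N: no H
  1 × N (charge +1): no H
  1 × O: 1 H
  1 × O (charge -1): no H
  Total hydrogens = 12.
Net charge +1.
Molecular formula: C10H12FN4O4+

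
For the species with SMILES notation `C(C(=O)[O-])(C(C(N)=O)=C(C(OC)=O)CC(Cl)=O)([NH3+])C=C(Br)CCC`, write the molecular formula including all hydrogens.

Heavy atoms from the SMILES: 1 Br, 14 C, 1 Cl, 2 N, 6 O.
Implicit hydrogens by atom environment:
  8 × C: no H
  5 × O: no H
  3 × C: 2 H each → 6
  2 × C: 3 H each → 6
  1 × Br: no H
  1 × C: 1 H
  1 × Cl: no H
  1 × N (charge +1): 3 H
  1 × N: 2 H
  1 × O (charge -1): no H
  Total hydrogens = 18.
Molecular formula: C14H18BrClN2O6

C14H18BrClN2O6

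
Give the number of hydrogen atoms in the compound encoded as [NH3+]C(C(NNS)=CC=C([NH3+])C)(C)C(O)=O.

18

Hydrogens are implicit in SMILES; fill each atom to its normal valence:
  4 × C: no H
  2 × C: 3 H each → 6
  2 × C: 1 H each → 2
  2 × N (charge +1): 3 H each → 6
  2 × N: 1 H each → 2
  1 × O: 1 H
  1 × O: no H
  1 × S: 1 H
  Total hydrogens = 18.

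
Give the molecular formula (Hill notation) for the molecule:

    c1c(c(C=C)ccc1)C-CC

Heavy atoms from the SMILES: 11 C.
Implicit hydrogens by atom environment:
  4 × C (aromatic): 1 H each → 4
  3 × C: 2 H each → 6
  2 × C (aromatic): no H
  1 × C: 3 H
  1 × C: 1 H
  Total hydrogens = 14.
Molecular formula: C11H14

C11H14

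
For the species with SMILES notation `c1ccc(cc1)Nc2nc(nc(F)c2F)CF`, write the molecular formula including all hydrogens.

C11H8F3N3

Heavy atoms from the SMILES: 11 C, 3 F, 3 N.
Implicit hydrogens by atom environment:
  5 × C (aromatic): 1 H each → 5
  5 × C (aromatic): no H
  3 × F: no H
  2 × N (aromatic): no H
  1 × C: 2 H
  1 × N: 1 H
  Total hydrogens = 8.
Molecular formula: C11H8F3N3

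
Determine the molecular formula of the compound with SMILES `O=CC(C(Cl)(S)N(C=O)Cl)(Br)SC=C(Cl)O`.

C6H5BrCl3NO3S2

Heavy atoms from the SMILES: 1 Br, 6 C, 3 Cl, 1 N, 3 O, 2 S.
Implicit hydrogens by atom environment:
  3 × C: 1 H each → 3
  3 × C: no H
  3 × Cl: no H
  2 × O: no H
  1 × Br: no H
  1 × N: no H
  1 × O: 1 H
  1 × S: 1 H
  1 × S: no H
  Total hydrogens = 5.
Molecular formula: C6H5BrCl3NO3S2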